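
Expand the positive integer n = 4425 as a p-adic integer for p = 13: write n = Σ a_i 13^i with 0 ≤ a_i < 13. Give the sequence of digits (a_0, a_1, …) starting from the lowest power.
(a_0, a_1, …) = (5, 2, 0, 2)

Repeated division by 13 gives the digits low-to-high: 4425 = 5 + 2·13^1 + 2·13^3. Digit sequence: (5, 2, 0, 2).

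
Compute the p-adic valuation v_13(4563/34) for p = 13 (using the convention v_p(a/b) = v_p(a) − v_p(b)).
v_13(4563/34) = 2

Factor powers of 13 from the numerator and denominator of the reduced fraction: 4563 = 13^2 · 27 and 34 = 13^0 · 34. Apply v_p(a/b) = v_p(a) − v_p(b): v_13(4563/34) = 2 − 0 = 2.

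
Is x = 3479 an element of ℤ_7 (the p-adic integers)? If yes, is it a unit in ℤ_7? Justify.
x ∈ ℤ_7 but not a unit; v_7(x) = 2 > 0

ℤ_7 = {x ∈ ℚ_7 : v_7(x) ≥ 0} and ℤ_7^× = {x ∈ ℤ_7 : v_7(x) = 0}. Here v_7(3479) = v_7(num) − v_7(den) = 2; compare against these criteria.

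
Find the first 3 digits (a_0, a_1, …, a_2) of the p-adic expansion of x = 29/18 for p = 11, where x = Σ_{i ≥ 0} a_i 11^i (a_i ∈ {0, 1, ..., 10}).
(a_0, …, a_2) = (1, 8, 6)

v_11(29/18) = 0 (numerator and denominator both coprime to 11), so x ∈ ℤ_11^×. Compute digits iteratively via a_i = x_i mod 11, x_{i+1} = (x_i − a_i)/11, with x_0 = x:
  x_0 = 29/18;  a_0 = 1;  x_1 = (x_0 − 1)/11 = 1/18
  x_1 = 1/18;  a_1 = 8;  x_2 = (x_1 − 8)/11 = -13/18
  x_2 = -13/18;  a_2 = 6;  x_3 = (x_2 − 6)/11 = -11/18
Digits: (1, 8, 6).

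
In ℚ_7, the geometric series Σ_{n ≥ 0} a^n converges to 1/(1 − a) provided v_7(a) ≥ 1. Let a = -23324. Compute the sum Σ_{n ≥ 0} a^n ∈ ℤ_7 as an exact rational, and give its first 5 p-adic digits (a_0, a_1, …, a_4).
Σ a^n = 1/(1 − a) = 1/23325;  first 5 digits = (1, 0, 0, 2, 4)

v_7(a) = 3 ≥ 1, so the series converges in ℤ_7 to 1/(1 − a) = 1/(1 − (-23324)) = 1/23325. Expand this rational in ℤ_7: compute digits iteratively via d_i = x_i mod 7, x_{i+1} = (x_i − d_i)/7. The first 5 digits are (1, 0, 0, 2, 4).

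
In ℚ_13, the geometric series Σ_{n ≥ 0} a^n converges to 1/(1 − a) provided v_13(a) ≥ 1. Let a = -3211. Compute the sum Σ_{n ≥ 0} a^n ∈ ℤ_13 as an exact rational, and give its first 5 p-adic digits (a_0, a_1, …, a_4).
Σ a^n = 1/(1 − a) = 1/3212;  first 5 digits = (1, 0, 7, 11, 9)

v_13(a) = 2 ≥ 1, so the series converges in ℤ_13 to 1/(1 − a) = 1/(1 − (-3211)) = 1/3212. Expand this rational in ℤ_13: compute digits iteratively via d_i = x_i mod 13, x_{i+1} = (x_i − d_i)/13. The first 5 digits are (1, 0, 7, 11, 9).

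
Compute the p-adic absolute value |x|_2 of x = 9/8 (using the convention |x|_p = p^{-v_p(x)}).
|9/8|_2 = 8

Step 1 — compute v_2(x) by factoring powers of 2 out of the numerator and denominator: v_2(9/8) = -3. Step 2 — apply |x|_p = p^{-v_p(x)} = 2^{3} = 8.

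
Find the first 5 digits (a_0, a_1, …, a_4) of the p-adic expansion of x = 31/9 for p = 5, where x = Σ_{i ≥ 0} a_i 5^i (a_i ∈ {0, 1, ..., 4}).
(a_0, …, a_4) = (4, 1, 2, 4, 3)

v_5(31/9) = 0 (numerator and denominator both coprime to 5), so x ∈ ℤ_5^×. Compute digits iteratively via a_i = x_i mod 5, x_{i+1} = (x_i − a_i)/5, with x_0 = x:
  x_0 = 31/9;  a_0 = 4;  x_1 = (x_0 − 4)/5 = -1/9
  x_1 = -1/9;  a_1 = 1;  x_2 = (x_1 − 1)/5 = -2/9
  x_2 = -2/9;  a_2 = 2;  x_3 = (x_2 − 2)/5 = -4/9
  x_3 = -4/9;  a_3 = 4;  x_4 = (x_3 − 4)/5 = -8/9
  x_4 = -8/9;  a_4 = 3;  x_5 = (x_4 − 3)/5 = -7/9
Digits: (4, 1, 2, 4, 3).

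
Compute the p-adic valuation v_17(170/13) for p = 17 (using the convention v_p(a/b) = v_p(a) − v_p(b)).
v_17(170/13) = 1

Factor powers of 17 from the numerator and denominator of the reduced fraction: 170 = 17^1 · 10 and 13 = 17^0 · 13. Apply v_p(a/b) = v_p(a) − v_p(b): v_17(170/13) = 1 − 0 = 1.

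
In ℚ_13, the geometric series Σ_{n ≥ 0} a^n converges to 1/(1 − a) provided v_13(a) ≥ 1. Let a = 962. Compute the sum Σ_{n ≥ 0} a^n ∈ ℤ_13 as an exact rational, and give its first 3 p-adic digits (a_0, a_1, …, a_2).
Σ a^n = 1/(1 − a) = -1/961;  first 3 digits = (1, 9, 8)

v_13(a) = 1 ≥ 1, so the series converges in ℤ_13 to 1/(1 − a) = 1/(1 − 962) = -1/961. Expand this rational in ℤ_13: compute digits iteratively via d_i = x_i mod 13, x_{i+1} = (x_i − d_i)/13. The first 3 digits are (1, 9, 8).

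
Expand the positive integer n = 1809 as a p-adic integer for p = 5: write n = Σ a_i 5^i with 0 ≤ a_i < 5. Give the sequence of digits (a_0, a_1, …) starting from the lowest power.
(a_0, a_1, …) = (4, 1, 2, 4, 2)

Repeated division by 5 gives the digits low-to-high: 1809 = 4 + 1·5^1 + 2·5^2 + 4·5^3 + 2·5^4. Digit sequence: (4, 1, 2, 4, 2).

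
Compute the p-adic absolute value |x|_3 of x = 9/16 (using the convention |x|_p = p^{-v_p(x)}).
|9/16|_3 = 1/9

Step 1 — compute v_3(x) by factoring powers of 3 out of the numerator and denominator: v_3(9/16) = 2. Step 2 — apply |x|_p = p^{-v_p(x)} = 3^{-2} = 1/9.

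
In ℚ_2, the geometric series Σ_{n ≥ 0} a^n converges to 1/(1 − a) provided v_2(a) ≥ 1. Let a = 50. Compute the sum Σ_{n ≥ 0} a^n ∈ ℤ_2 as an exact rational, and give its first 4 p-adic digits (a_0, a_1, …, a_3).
Σ a^n = 1/(1 − a) = -1/49;  first 4 digits = (1, 1, 1, 1)

v_2(a) = 1 ≥ 1, so the series converges in ℤ_2 to 1/(1 − a) = 1/(1 − 50) = -1/49. Expand this rational in ℤ_2: compute digits iteratively via d_i = x_i mod 2, x_{i+1} = (x_i − d_i)/2. The first 4 digits are (1, 1, 1, 1).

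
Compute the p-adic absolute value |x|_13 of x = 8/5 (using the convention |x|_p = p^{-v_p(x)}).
|8/5|_13 = 1

Step 1 — compute v_13(x) by factoring powers of 13 out of the numerator and denominator: v_13(8/5) = 0. Step 2 — apply |x|_p = p^{-v_p(x)} = 13^{0} = 1.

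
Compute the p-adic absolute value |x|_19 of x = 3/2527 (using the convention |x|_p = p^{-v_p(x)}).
|3/2527|_19 = 361

Step 1 — compute v_19(x) by factoring powers of 19 out of the numerator and denominator: v_19(3/2527) = -2. Step 2 — apply |x|_p = p^{-v_p(x)} = 19^{2} = 361.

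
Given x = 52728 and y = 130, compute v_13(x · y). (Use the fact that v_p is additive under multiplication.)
v_13(6854640) = 4

v_p(x) = 3 (factor: 52728 = 13^3 · 24); v_p(y) = 1 (factor: 130 = 13^1 · 10). Additivity: v_p(xy) = v_p(x) + v_p(y) = 3 + 1 = 4. (Direct check: xy = 6854640 = 13^4 · (240).)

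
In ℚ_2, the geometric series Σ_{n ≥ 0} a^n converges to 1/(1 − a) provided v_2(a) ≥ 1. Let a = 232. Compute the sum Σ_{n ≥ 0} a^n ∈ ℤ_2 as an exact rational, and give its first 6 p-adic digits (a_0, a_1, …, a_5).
Σ a^n = 1/(1 − a) = -1/231;  first 6 digits = (1, 0, 0, 1, 0, 1)

v_2(a) = 3 ≥ 1, so the series converges in ℤ_2 to 1/(1 − a) = 1/(1 − 232) = -1/231. Expand this rational in ℤ_2: compute digits iteratively via d_i = x_i mod 2, x_{i+1} = (x_i − d_i)/2. The first 6 digits are (1, 0, 0, 1, 0, 1).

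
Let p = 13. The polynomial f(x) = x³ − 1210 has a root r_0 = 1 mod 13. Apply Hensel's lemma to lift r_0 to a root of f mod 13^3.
r_2 = 573 (mod 2197)

Hensel: r_{i+1} = r_i − f(r_i)/f′(r_i) mod 13^{i+2}, where f′(x) = 3x². Iterate:
  r_0 = 1 (mod 13)
  r_1 = 66 (mod 169)
  r_2 = 573 (mod 2197)
Final: r = 573 with f(r) ≡ 0 mod 13^3.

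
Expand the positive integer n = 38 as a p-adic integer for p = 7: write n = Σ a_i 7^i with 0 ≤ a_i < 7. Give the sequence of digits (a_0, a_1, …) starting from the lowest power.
(a_0, a_1, …) = (3, 5)

Repeated division by 7 gives the digits low-to-high: 38 = 3 + 5·7^1. Digit sequence: (3, 5).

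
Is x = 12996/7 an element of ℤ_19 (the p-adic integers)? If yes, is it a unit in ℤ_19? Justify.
x ∈ ℤ_19 but not a unit; v_19(x) = 2 > 0

ℤ_19 = {x ∈ ℚ_19 : v_19(x) ≥ 0} and ℤ_19^× = {x ∈ ℤ_19 : v_19(x) = 0}. Here v_19(12996/7) = v_19(num) − v_19(den) = 2; compare against these criteria.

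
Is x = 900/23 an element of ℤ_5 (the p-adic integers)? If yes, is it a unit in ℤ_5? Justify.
x ∈ ℤ_5 but not a unit; v_5(x) = 2 > 0

ℤ_5 = {x ∈ ℚ_5 : v_5(x) ≥ 0} and ℤ_5^× = {x ∈ ℤ_5 : v_5(x) = 0}. Here v_5(900/23) = v_5(num) − v_5(den) = 2; compare against these criteria.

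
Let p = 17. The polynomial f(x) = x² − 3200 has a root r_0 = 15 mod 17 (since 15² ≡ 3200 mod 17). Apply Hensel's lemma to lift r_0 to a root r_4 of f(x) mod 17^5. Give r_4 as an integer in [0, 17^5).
r_4 = 10181 (mod 1419857)

Hensel's recurrence: r_{i+1} = r_i − f(r_i)·(f′(r_i))^{-1} mod 17^{i+2}, with f′(x) = 2x. Iterate:
  r_0 = 15 (mod 17)
  r_1 = 66 (mod 289)
  r_2 = 355 (mod 4913)
  r_3 = 10181 (mod 83521)
  r_4 = 10181 (mod 1419857)
Final: r_4 = 10181, and one checks f(r_4) ≡ 0 mod 17^5.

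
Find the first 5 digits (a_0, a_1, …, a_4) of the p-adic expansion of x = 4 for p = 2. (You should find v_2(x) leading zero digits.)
(a_0, …, a_4) = (0, 0, 1, 0, 0)

v_2(4) = 2, so a_0 = ... = a_1 = 0. Factor out: x = 2^2 · u with u = 1 a unit in ℤ_2. Expand u iteratively via a_{v+i} = u_i mod 2, u_{i+1} = (u_i − a_{v+i})/2:
  u_0 = 1;  a_2 = 1;  u_1 = (u_0 − 1)/2 = 0
  u_1 = 0;  a_3 = 0;  u_2 = (u_1 − 0)/2 = 0
  u_2 = 0;  a_4 = 0;  u_3 = (u_2 − 0)/2 = 0
Digits: (0, 0, 1, 0, 0).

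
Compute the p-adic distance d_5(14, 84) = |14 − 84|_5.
d_5(14, 84) = 1/5

Step 1 — x − y = 14 − 84 = -70. Step 2 — v_5(-70) = 1 (factor: -70 = −(5^1 · 14); the sign does not affect v_p). Step 3 — |x − y|_5 = 5^{-1} = 1/5.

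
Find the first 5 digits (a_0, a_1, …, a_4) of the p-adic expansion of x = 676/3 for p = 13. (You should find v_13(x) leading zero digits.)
(a_0, …, a_4) = (0, 0, 10, 8, 8)

v_13(676/3) = 2, so a_0 = ... = a_1 = 0. Factor out: x = 13^2 · u with u = 4/3 a unit in ℤ_13. Expand u iteratively via a_{v+i} = u_i mod 13, u_{i+1} = (u_i − a_{v+i})/13:
  u_0 = 4/3;  a_2 = 10;  u_1 = (u_0 − 10)/13 = -2/3
  u_1 = -2/3;  a_3 = 8;  u_2 = (u_1 − 8)/13 = -2/3
  u_2 = -2/3;  a_4 = 8;  u_3 = (u_2 − 8)/13 = -2/3
Digits: (0, 0, 10, 8, 8).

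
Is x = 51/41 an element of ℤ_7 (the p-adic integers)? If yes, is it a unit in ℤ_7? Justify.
x ∈ ℤ_7^× (unit); v_7(x) = 0

ℤ_7 = {x ∈ ℚ_7 : v_7(x) ≥ 0} and ℤ_7^× = {x ∈ ℤ_7 : v_7(x) = 0}. Here v_7(51/41) = v_7(num) − v_7(den) = 0; compare against these criteria.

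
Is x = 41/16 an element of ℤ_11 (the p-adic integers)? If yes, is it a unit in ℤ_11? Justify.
x ∈ ℤ_11^× (unit); v_11(x) = 0

ℤ_11 = {x ∈ ℚ_11 : v_11(x) ≥ 0} and ℤ_11^× = {x ∈ ℤ_11 : v_11(x) = 0}. Here v_11(41/16) = v_11(num) − v_11(den) = 0; compare against these criteria.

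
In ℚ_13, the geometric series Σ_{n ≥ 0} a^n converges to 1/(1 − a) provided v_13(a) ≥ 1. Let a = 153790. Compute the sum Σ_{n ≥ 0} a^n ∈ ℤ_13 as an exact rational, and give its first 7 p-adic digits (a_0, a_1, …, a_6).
Σ a^n = 1/(1 − a) = -1/153789;  first 7 digits = (1, 0, 0, 5, 5, 0, 12)

v_13(a) = 3 ≥ 1, so the series converges in ℤ_13 to 1/(1 − a) = 1/(1 − 153790) = -1/153789. Expand this rational in ℤ_13: compute digits iteratively via d_i = x_i mod 13, x_{i+1} = (x_i − d_i)/13. The first 7 digits are (1, 0, 0, 5, 5, 0, 12).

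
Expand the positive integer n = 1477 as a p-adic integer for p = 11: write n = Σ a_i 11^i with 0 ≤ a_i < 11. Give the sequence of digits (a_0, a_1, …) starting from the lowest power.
(a_0, a_1, …) = (3, 2, 1, 1)

Repeated division by 11 gives the digits low-to-high: 1477 = 3 + 2·11^1 + 1·11^2 + 1·11^3. Digit sequence: (3, 2, 1, 1).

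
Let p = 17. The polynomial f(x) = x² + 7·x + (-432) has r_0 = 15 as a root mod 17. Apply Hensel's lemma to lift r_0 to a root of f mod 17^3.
r_2 = 916 (mod 4913)

Hensel: r_{i+1} = r_i − f(r_i)·(f′(r_i))^{-1} mod 17^{i+2}, f′(x) = 2x + 7. Iterate:
  r_0 = 15 (mod 17)
  r_1 = 49 (mod 289)
  r_2 = 916 (mod 4913)
Final: r = 916 satisfies f(r) ≡ 0 mod 17^3.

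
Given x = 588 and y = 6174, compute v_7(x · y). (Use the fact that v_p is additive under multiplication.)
v_7(3630312) = 5

v_p(x) = 2 (factor: 588 = 7^2 · 12); v_p(y) = 3 (factor: 6174 = 7^3 · 18). Additivity: v_p(xy) = v_p(x) + v_p(y) = 2 + 3 = 5. (Direct check: xy = 3630312 = 7^5 · (216).)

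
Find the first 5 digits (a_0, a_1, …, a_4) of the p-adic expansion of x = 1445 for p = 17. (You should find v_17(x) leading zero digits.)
(a_0, …, a_4) = (0, 0, 5, 0, 0)

v_17(1445) = 2, so a_0 = ... = a_1 = 0. Factor out: x = 17^2 · u with u = 5 a unit in ℤ_17. Expand u iteratively via a_{v+i} = u_i mod 17, u_{i+1} = (u_i − a_{v+i})/17:
  u_0 = 5;  a_2 = 5;  u_1 = (u_0 − 5)/17 = 0
  u_1 = 0;  a_3 = 0;  u_2 = (u_1 − 0)/17 = 0
  u_2 = 0;  a_4 = 0;  u_3 = (u_2 − 0)/17 = 0
Digits: (0, 0, 5, 0, 0).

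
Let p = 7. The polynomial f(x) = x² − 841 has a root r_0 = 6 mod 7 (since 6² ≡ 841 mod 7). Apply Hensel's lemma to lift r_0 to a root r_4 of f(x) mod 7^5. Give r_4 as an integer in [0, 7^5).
r_4 = 16778 (mod 16807)

Hensel's recurrence: r_{i+1} = r_i − f(r_i)·(f′(r_i))^{-1} mod 7^{i+2}, with f′(x) = 2x. Iterate:
  r_0 = 6 (mod 7)
  r_1 = 20 (mod 49)
  r_2 = 314 (mod 343)
  r_3 = 2372 (mod 2401)
  r_4 = 16778 (mod 16807)
Final: r_4 = 16778, and one checks f(r_4) ≡ 0 mod 7^5.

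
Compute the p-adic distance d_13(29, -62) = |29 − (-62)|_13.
d_13(29, -62) = 1/13

Step 1 — x − y = 29 − (-62) = 91. Step 2 — v_13(91) = 1 (factor: 91 = (13^1 · 7); the sign does not affect v_p). Step 3 — |x − y|_13 = 13^{-1} = 1/13.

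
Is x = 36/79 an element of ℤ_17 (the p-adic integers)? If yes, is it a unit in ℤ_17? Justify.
x ∈ ℤ_17^× (unit); v_17(x) = 0

ℤ_17 = {x ∈ ℚ_17 : v_17(x) ≥ 0} and ℤ_17^× = {x ∈ ℤ_17 : v_17(x) = 0}. Here v_17(36/79) = v_17(num) − v_17(den) = 0; compare against these criteria.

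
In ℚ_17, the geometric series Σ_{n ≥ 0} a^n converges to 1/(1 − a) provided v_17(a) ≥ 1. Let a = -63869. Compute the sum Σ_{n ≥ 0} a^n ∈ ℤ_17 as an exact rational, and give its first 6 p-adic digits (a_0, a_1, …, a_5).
Σ a^n = 1/(1 − a) = 1/63870;  first 6 digits = (1, 0, 0, 4, 16, 16)

v_17(a) = 3 ≥ 1, so the series converges in ℤ_17 to 1/(1 − a) = 1/(1 − (-63869)) = 1/63870. Expand this rational in ℤ_17: compute digits iteratively via d_i = x_i mod 17, x_{i+1} = (x_i − d_i)/17. The first 6 digits are (1, 0, 0, 4, 16, 16).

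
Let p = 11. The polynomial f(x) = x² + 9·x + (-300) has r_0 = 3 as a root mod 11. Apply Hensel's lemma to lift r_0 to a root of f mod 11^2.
r_1 = 69 (mod 121)

Hensel: r_{i+1} = r_i − f(r_i)·(f′(r_i))^{-1} mod 11^{i+2}, f′(x) = 2x + 9. Iterate:
  r_0 = 3 (mod 11)
  r_1 = 69 (mod 121)
Final: r = 69 satisfies f(r) ≡ 0 mod 11^2.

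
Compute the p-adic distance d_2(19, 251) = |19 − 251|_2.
d_2(19, 251) = 1/8

Step 1 — x − y = 19 − 251 = -232. Step 2 — v_2(-232) = 3 (factor: -232 = −(2^3 · 29); the sign does not affect v_p). Step 3 — |x − y|_2 = 2^{-3} = 1/8.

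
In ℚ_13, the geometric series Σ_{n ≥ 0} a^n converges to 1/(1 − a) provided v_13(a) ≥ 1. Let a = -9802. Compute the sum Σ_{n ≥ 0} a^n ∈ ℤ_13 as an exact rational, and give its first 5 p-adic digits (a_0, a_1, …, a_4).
Σ a^n = 1/(1 − a) = 1/9803;  first 5 digits = (1, 0, 7, 8, 9)

v_13(a) = 2 ≥ 1, so the series converges in ℤ_13 to 1/(1 − a) = 1/(1 − (-9802)) = 1/9803. Expand this rational in ℤ_13: compute digits iteratively via d_i = x_i mod 13, x_{i+1} = (x_i − d_i)/13. The first 5 digits are (1, 0, 7, 8, 9).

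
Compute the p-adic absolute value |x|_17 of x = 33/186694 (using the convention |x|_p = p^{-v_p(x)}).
|33/186694|_17 = 4913

Step 1 — compute v_17(x) by factoring powers of 17 out of the numerator and denominator: v_17(33/186694) = -3. Step 2 — apply |x|_p = p^{-v_p(x)} = 17^{3} = 4913.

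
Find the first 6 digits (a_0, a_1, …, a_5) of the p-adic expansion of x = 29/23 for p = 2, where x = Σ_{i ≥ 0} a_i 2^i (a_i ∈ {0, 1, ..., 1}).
(a_0, …, a_5) = (1, 1, 0, 1, 0, 1)

v_2(29/23) = 0 (numerator and denominator both coprime to 2), so x ∈ ℤ_2^×. Compute digits iteratively via a_i = x_i mod 2, x_{i+1} = (x_i − a_i)/2, with x_0 = x:
  x_0 = 29/23;  a_0 = 1;  x_1 = (x_0 − 1)/2 = 3/23
  x_1 = 3/23;  a_1 = 1;  x_2 = (x_1 − 1)/2 = -10/23
  x_2 = -10/23;  a_2 = 0;  x_3 = (x_2 − 0)/2 = -5/23
  x_3 = -5/23;  a_3 = 1;  x_4 = (x_3 − 1)/2 = -14/23
  x_4 = -14/23;  a_4 = 0;  x_5 = (x_4 − 0)/2 = -7/23
  x_5 = -7/23;  a_5 = 1;  x_6 = (x_5 − 1)/2 = -15/23
Digits: (1, 1, 0, 1, 0, 1).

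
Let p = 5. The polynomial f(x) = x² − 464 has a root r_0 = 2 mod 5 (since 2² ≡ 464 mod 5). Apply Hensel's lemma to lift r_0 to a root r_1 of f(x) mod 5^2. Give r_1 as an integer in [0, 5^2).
r_1 = 17 (mod 25)

Hensel's recurrence: r_{i+1} = r_i − f(r_i)·(f′(r_i))^{-1} mod 5^{i+2}, with f′(x) = 2x. Iterate:
  r_0 = 2 (mod 5)
  r_1 = 17 (mod 25)
Final: r_1 = 17, and one checks f(r_1) ≡ 0 mod 5^2.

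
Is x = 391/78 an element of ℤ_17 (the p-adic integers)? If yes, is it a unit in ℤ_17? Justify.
x ∈ ℤ_17 but not a unit; v_17(x) = 1 > 0

ℤ_17 = {x ∈ ℚ_17 : v_17(x) ≥ 0} and ℤ_17^× = {x ∈ ℤ_17 : v_17(x) = 0}. Here v_17(391/78) = v_17(num) − v_17(den) = 1; compare against these criteria.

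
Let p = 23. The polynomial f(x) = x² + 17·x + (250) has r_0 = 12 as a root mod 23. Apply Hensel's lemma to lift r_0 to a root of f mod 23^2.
r_1 = 449 (mod 529)

Hensel: r_{i+1} = r_i − f(r_i)·(f′(r_i))^{-1} mod 23^{i+2}, f′(x) = 2x + 17. Iterate:
  r_0 = 12 (mod 23)
  r_1 = 449 (mod 529)
Final: r = 449 satisfies f(r) ≡ 0 mod 23^2.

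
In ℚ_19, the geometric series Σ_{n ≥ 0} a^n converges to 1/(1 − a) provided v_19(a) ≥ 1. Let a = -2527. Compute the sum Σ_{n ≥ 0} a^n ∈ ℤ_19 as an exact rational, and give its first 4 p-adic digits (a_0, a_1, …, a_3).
Σ a^n = 1/(1 − a) = 1/2528;  first 4 digits = (1, 0, 12, 18)

v_19(a) = 2 ≥ 1, so the series converges in ℤ_19 to 1/(1 − a) = 1/(1 − (-2527)) = 1/2528. Expand this rational in ℤ_19: compute digits iteratively via d_i = x_i mod 19, x_{i+1} = (x_i − d_i)/19. The first 4 digits are (1, 0, 12, 18).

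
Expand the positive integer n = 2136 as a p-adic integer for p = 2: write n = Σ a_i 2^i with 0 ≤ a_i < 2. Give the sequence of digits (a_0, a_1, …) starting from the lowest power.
(a_0, a_1, …) = (0, 0, 0, 1, 1, 0, 1, 0, 0, 0, 0, 1)

Repeated division by 2 gives the digits low-to-high: 2136 = 1·2^3 + 1·2^4 + 1·2^6 + 1·2^11. Digit sequence: (0, 0, 0, 1, 1, 0, 1, 0, 0, 0, 0, 1).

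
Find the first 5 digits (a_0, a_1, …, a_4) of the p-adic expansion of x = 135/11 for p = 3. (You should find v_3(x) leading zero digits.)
(a_0, …, a_4) = (0, 0, 0, 1, 2)

v_3(135/11) = 3, so a_0 = ... = a_2 = 0. Factor out: x = 3^3 · u with u = 5/11 a unit in ℤ_3. Expand u iteratively via a_{v+i} = u_i mod 3, u_{i+1} = (u_i − a_{v+i})/3:
  u_0 = 5/11;  a_3 = 1;  u_1 = (u_0 − 1)/3 = -2/11
  u_1 = -2/11;  a_4 = 2;  u_2 = (u_1 − 2)/3 = -8/11
Digits: (0, 0, 0, 1, 2).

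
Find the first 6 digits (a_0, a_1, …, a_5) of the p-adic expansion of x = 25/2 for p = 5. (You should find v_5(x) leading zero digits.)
(a_0, …, a_5) = (0, 0, 3, 2, 2, 2)

v_5(25/2) = 2, so a_0 = ... = a_1 = 0. Factor out: x = 5^2 · u with u = 1/2 a unit in ℤ_5. Expand u iteratively via a_{v+i} = u_i mod 5, u_{i+1} = (u_i − a_{v+i})/5:
  u_0 = 1/2;  a_2 = 3;  u_1 = (u_0 − 3)/5 = -1/2
  u_1 = -1/2;  a_3 = 2;  u_2 = (u_1 − 2)/5 = -1/2
  u_2 = -1/2;  a_4 = 2;  u_3 = (u_2 − 2)/5 = -1/2
  u_3 = -1/2;  a_5 = 2;  u_4 = (u_3 − 2)/5 = -1/2
Digits: (0, 0, 3, 2, 2, 2).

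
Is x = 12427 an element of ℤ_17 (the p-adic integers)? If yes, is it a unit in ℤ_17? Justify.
x ∈ ℤ_17 but not a unit; v_17(x) = 2 > 0

ℤ_17 = {x ∈ ℚ_17 : v_17(x) ≥ 0} and ℤ_17^× = {x ∈ ℤ_17 : v_17(x) = 0}. Here v_17(12427) = v_17(num) − v_17(den) = 2; compare against these criteria.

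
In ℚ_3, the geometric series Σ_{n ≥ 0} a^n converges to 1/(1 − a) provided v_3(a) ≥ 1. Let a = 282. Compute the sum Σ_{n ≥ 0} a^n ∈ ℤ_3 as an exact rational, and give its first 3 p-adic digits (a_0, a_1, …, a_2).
Σ a^n = 1/(1 − a) = -1/281;  first 3 digits = (1, 1, 2)

v_3(a) = 1 ≥ 1, so the series converges in ℤ_3 to 1/(1 − a) = 1/(1 − 282) = -1/281. Expand this rational in ℤ_3: compute digits iteratively via d_i = x_i mod 3, x_{i+1} = (x_i − d_i)/3. The first 3 digits are (1, 1, 2).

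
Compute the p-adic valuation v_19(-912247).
v_19(-912247) = 4

v_19(n) is the largest exponent k such that 19^k divides n. Factor out: -912247 = -19^4 · 7. (Sign doesn't affect v_p.) So v_19(-912247) = 4.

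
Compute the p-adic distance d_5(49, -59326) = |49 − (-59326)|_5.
d_5(49, -59326) = 1/3125

Step 1 — x − y = 49 − (-59326) = 59375. Step 2 — v_5(59375) = 5 (factor: 59375 = (5^5 · 19); the sign does not affect v_p). Step 3 — |x − y|_5 = 5^{-5} = 1/3125.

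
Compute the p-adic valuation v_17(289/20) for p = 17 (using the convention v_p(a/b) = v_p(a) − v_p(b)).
v_17(289/20) = 2

Factor powers of 17 from the numerator and denominator of the reduced fraction: 289 = 17^2 · 1 and 20 = 17^0 · 20. Apply v_p(a/b) = v_p(a) − v_p(b): v_17(289/20) = 2 − 0 = 2.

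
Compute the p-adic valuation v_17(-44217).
v_17(-44217) = 3

v_17(n) is the largest exponent k such that 17^k divides n. Factor out: -44217 = -17^3 · 9. (Sign doesn't affect v_p.) So v_17(-44217) = 3.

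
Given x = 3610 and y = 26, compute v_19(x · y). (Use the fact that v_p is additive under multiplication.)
v_19(93860) = 2

v_p(x) = 2 (factor: 3610 = 19^2 · 10); v_p(y) = 0 (factor: 26 = 19^0 · 26). Additivity: v_p(xy) = v_p(x) + v_p(y) = 2 + 0 = 2. (Direct check: xy = 93860 = 19^2 · (260).)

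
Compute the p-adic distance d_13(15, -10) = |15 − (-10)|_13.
d_13(15, -10) = 1

Step 1 — x − y = 15 − (-10) = 25. Step 2 — v_13(25) = 0 (factor: 25 = (13^0 · 25); the sign does not affect v_p). Step 3 — |x − y|_13 = 13^{0} = 1.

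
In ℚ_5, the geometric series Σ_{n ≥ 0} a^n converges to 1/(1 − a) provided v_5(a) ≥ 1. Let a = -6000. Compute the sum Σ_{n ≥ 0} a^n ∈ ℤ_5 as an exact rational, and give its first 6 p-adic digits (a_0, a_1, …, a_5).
Σ a^n = 1/(1 − a) = 1/6001;  first 6 digits = (1, 0, 0, 2, 0, 3)

v_5(a) = 3 ≥ 1, so the series converges in ℤ_5 to 1/(1 − a) = 1/(1 − (-6000)) = 1/6001. Expand this rational in ℤ_5: compute digits iteratively via d_i = x_i mod 5, x_{i+1} = (x_i − d_i)/5. The first 6 digits are (1, 0, 0, 2, 0, 3).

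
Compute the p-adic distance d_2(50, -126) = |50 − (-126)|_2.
d_2(50, -126) = 1/16

Step 1 — x − y = 50 − (-126) = 176. Step 2 — v_2(176) = 4 (factor: 176 = (2^4 · 11); the sign does not affect v_p). Step 3 — |x − y|_2 = 2^{-4} = 1/16.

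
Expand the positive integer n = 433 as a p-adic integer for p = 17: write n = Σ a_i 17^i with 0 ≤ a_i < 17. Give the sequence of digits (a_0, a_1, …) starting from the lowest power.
(a_0, a_1, …) = (8, 8, 1)

Repeated division by 17 gives the digits low-to-high: 433 = 8 + 8·17^1 + 1·17^2. Digit sequence: (8, 8, 1).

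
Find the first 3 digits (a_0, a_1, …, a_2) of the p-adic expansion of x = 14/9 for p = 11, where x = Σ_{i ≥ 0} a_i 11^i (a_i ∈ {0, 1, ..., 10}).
(a_0, …, a_2) = (4, 1, 6)

v_11(14/9) = 0 (numerator and denominator both coprime to 11), so x ∈ ℤ_11^×. Compute digits iteratively via a_i = x_i mod 11, x_{i+1} = (x_i − a_i)/11, with x_0 = x:
  x_0 = 14/9;  a_0 = 4;  x_1 = (x_0 − 4)/11 = -2/9
  x_1 = -2/9;  a_1 = 1;  x_2 = (x_1 − 1)/11 = -1/9
  x_2 = -1/9;  a_2 = 6;  x_3 = (x_2 − 6)/11 = -5/9
Digits: (4, 1, 6).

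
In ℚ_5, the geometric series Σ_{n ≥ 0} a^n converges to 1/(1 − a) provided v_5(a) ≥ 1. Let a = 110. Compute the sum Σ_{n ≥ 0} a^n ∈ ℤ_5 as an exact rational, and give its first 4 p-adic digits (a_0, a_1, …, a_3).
Σ a^n = 1/(1 − a) = -1/109;  first 4 digits = (1, 2, 3, 0)

v_5(a) = 1 ≥ 1, so the series converges in ℤ_5 to 1/(1 − a) = 1/(1 − 110) = -1/109. Expand this rational in ℤ_5: compute digits iteratively via d_i = x_i mod 5, x_{i+1} = (x_i − d_i)/5. The first 4 digits are (1, 2, 3, 0).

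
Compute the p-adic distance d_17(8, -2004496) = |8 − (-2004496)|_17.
d_17(8, -2004496) = 1/83521

Step 1 — x − y = 8 − (-2004496) = 2004504. Step 2 — v_17(2004504) = 4 (factor: 2004504 = (17^4 · 24); the sign does not affect v_p). Step 3 — |x − y|_17 = 17^{-4} = 1/83521.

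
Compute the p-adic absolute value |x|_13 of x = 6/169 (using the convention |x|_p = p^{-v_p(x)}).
|6/169|_13 = 169

Step 1 — compute v_13(x) by factoring powers of 13 out of the numerator and denominator: v_13(6/169) = -2. Step 2 — apply |x|_p = p^{-v_p(x)} = 13^{2} = 169.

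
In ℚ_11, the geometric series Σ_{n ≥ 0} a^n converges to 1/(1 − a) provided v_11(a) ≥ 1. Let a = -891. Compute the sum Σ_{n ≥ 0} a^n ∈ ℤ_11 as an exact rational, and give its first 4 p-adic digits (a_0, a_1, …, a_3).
Σ a^n = 1/(1 − a) = 1/892;  first 4 digits = (1, 7, 8, 3)

v_11(a) = 1 ≥ 1, so the series converges in ℤ_11 to 1/(1 − a) = 1/(1 − (-891)) = 1/892. Expand this rational in ℤ_11: compute digits iteratively via d_i = x_i mod 11, x_{i+1} = (x_i − d_i)/11. The first 4 digits are (1, 7, 8, 3).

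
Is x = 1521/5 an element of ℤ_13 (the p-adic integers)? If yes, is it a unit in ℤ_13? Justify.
x ∈ ℤ_13 but not a unit; v_13(x) = 2 > 0

ℤ_13 = {x ∈ ℚ_13 : v_13(x) ≥ 0} and ℤ_13^× = {x ∈ ℤ_13 : v_13(x) = 0}. Here v_13(1521/5) = v_13(num) − v_13(den) = 2; compare against these criteria.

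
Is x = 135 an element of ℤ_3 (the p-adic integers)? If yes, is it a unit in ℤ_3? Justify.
x ∈ ℤ_3 but not a unit; v_3(x) = 3 > 0

ℤ_3 = {x ∈ ℚ_3 : v_3(x) ≥ 0} and ℤ_3^× = {x ∈ ℤ_3 : v_3(x) = 0}. Here v_3(135) = v_3(num) − v_3(den) = 3; compare against these criteria.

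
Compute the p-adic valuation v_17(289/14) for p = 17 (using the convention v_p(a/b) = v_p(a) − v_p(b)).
v_17(289/14) = 2

Factor powers of 17 from the numerator and denominator of the reduced fraction: 289 = 17^2 · 1 and 14 = 17^0 · 14. Apply v_p(a/b) = v_p(a) − v_p(b): v_17(289/14) = 2 − 0 = 2.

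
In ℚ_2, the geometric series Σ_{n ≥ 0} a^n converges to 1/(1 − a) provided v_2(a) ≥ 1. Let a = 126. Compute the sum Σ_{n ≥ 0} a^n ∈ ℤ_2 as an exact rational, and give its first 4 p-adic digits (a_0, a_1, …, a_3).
Σ a^n = 1/(1 − a) = -1/125;  first 4 digits = (1, 1, 0, 1)

v_2(a) = 1 ≥ 1, so the series converges in ℤ_2 to 1/(1 − a) = 1/(1 − 126) = -1/125. Expand this rational in ℤ_2: compute digits iteratively via d_i = x_i mod 2, x_{i+1} = (x_i − d_i)/2. The first 4 digits are (1, 1, 0, 1).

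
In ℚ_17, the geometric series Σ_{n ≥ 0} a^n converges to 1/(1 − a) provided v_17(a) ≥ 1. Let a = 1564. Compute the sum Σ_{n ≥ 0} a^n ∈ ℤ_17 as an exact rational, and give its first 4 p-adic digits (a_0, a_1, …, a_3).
Σ a^n = 1/(1 − a) = -1/1563;  first 4 digits = (1, 7, 3, 8)

v_17(a) = 1 ≥ 1, so the series converges in ℤ_17 to 1/(1 − a) = 1/(1 − 1564) = -1/1563. Expand this rational in ℤ_17: compute digits iteratively via d_i = x_i mod 17, x_{i+1} = (x_i − d_i)/17. The first 4 digits are (1, 7, 3, 8).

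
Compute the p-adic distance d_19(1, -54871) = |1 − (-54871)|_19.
d_19(1, -54871) = 1/6859

Step 1 — x − y = 1 − (-54871) = 54872. Step 2 — v_19(54872) = 3 (factor: 54872 = (19^3 · 8); the sign does not affect v_p). Step 3 — |x − y|_19 = 19^{-3} = 1/6859.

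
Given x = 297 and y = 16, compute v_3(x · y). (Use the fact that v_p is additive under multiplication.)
v_3(4752) = 3

v_p(x) = 3 (factor: 297 = 3^3 · 11); v_p(y) = 0 (factor: 16 = 3^0 · 16). Additivity: v_p(xy) = v_p(x) + v_p(y) = 3 + 0 = 3. (Direct check: xy = 4752 = 3^3 · (176).)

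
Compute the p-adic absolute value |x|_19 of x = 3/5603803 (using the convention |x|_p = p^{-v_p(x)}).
|3/5603803|_19 = 130321

Step 1 — compute v_19(x) by factoring powers of 19 out of the numerator and denominator: v_19(3/5603803) = -4. Step 2 — apply |x|_p = p^{-v_p(x)} = 19^{4} = 130321.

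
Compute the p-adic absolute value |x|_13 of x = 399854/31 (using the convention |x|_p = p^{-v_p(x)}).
|399854/31|_13 = 1/28561

Step 1 — compute v_13(x) by factoring powers of 13 out of the numerator and denominator: v_13(399854/31) = 4. Step 2 — apply |x|_p = p^{-v_p(x)} = 13^{-4} = 1/28561.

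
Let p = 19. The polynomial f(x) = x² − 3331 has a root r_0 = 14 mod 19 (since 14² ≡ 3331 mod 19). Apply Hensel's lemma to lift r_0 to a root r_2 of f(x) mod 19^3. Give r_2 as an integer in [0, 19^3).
r_2 = 964 (mod 6859)

Hensel's recurrence: r_{i+1} = r_i − f(r_i)·(f′(r_i))^{-1} mod 19^{i+2}, with f′(x) = 2x. Iterate:
  r_0 = 14 (mod 19)
  r_1 = 242 (mod 361)
  r_2 = 964 (mod 6859)
Final: r_2 = 964, and one checks f(r_2) ≡ 0 mod 19^3.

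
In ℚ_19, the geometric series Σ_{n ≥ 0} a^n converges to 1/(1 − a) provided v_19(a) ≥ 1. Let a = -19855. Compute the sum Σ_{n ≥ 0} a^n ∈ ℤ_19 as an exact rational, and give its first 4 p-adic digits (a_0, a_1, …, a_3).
Σ a^n = 1/(1 − a) = 1/19856;  first 4 digits = (1, 0, 2, 16)

v_19(a) = 2 ≥ 1, so the series converges in ℤ_19 to 1/(1 − a) = 1/(1 − (-19855)) = 1/19856. Expand this rational in ℤ_19: compute digits iteratively via d_i = x_i mod 19, x_{i+1} = (x_i − d_i)/19. The first 4 digits are (1, 0, 2, 16).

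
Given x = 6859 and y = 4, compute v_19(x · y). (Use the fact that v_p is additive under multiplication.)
v_19(27436) = 3

v_p(x) = 3 (factor: 6859 = 19^3 · 1); v_p(y) = 0 (factor: 4 = 19^0 · 4). Additivity: v_p(xy) = v_p(x) + v_p(y) = 3 + 0 = 3. (Direct check: xy = 27436 = 19^3 · (4).)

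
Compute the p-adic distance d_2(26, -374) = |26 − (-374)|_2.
d_2(26, -374) = 1/16

Step 1 — x − y = 26 − (-374) = 400. Step 2 — v_2(400) = 4 (factor: 400 = (2^4 · 25); the sign does not affect v_p). Step 3 — |x − y|_2 = 2^{-4} = 1/16.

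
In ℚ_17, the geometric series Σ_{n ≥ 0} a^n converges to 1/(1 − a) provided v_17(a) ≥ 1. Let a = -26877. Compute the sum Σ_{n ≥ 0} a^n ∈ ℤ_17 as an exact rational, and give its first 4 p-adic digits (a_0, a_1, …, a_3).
Σ a^n = 1/(1 − a) = 1/26878;  first 4 digits = (1, 0, 9, 11)

v_17(a) = 2 ≥ 1, so the series converges in ℤ_17 to 1/(1 − a) = 1/(1 − (-26877)) = 1/26878. Expand this rational in ℤ_17: compute digits iteratively via d_i = x_i mod 17, x_{i+1} = (x_i − d_i)/17. The first 4 digits are (1, 0, 9, 11).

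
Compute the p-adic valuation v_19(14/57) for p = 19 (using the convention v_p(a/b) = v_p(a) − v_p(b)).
v_19(14/57) = -1

Factor powers of 19 from the numerator and denominator of the reduced fraction: 14 = 19^0 · 14 and 57 = 19^1 · 3. Apply v_p(a/b) = v_p(a) − v_p(b): v_19(14/57) = 0 − 1 = -1.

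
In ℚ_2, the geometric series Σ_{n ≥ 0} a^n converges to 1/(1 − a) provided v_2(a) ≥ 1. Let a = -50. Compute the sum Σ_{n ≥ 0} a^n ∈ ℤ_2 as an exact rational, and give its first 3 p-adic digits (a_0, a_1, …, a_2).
Σ a^n = 1/(1 − a) = 1/51;  first 3 digits = (1, 1, 0)

v_2(a) = 1 ≥ 1, so the series converges in ℤ_2 to 1/(1 − a) = 1/(1 − (-50)) = 1/51. Expand this rational in ℤ_2: compute digits iteratively via d_i = x_i mod 2, x_{i+1} = (x_i − d_i)/2. The first 3 digits are (1, 1, 0).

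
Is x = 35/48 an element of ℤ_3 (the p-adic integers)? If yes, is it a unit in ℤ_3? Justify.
x ∉ ℤ_3 (v_3(x) = -1 < 0)

ℤ_3 = {x ∈ ℚ_3 : v_3(x) ≥ 0} and ℤ_3^× = {x ∈ ℤ_3 : v_3(x) = 0}. Here v_3(35/48) = v_3(num) − v_3(den) = -1; compare against these criteria.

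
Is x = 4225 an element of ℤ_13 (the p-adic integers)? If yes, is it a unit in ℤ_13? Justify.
x ∈ ℤ_13 but not a unit; v_13(x) = 2 > 0

ℤ_13 = {x ∈ ℚ_13 : v_13(x) ≥ 0} and ℤ_13^× = {x ∈ ℤ_13 : v_13(x) = 0}. Here v_13(4225) = v_13(num) − v_13(den) = 2; compare against these criteria.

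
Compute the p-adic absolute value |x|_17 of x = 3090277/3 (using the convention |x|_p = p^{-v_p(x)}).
|3090277/3|_17 = 1/83521

Step 1 — compute v_17(x) by factoring powers of 17 out of the numerator and denominator: v_17(3090277/3) = 4. Step 2 — apply |x|_p = p^{-v_p(x)} = 17^{-4} = 1/83521.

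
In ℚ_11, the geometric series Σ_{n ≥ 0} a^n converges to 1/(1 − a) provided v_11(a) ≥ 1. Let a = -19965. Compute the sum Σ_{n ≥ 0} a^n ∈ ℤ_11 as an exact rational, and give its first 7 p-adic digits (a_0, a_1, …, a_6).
Σ a^n = 1/(1 − a) = 1/19966;  first 7 digits = (1, 0, 0, 7, 9, 10, 4)

v_11(a) = 3 ≥ 1, so the series converges in ℤ_11 to 1/(1 − a) = 1/(1 − (-19965)) = 1/19966. Expand this rational in ℤ_11: compute digits iteratively via d_i = x_i mod 11, x_{i+1} = (x_i − d_i)/11. The first 7 digits are (1, 0, 0, 7, 9, 10, 4).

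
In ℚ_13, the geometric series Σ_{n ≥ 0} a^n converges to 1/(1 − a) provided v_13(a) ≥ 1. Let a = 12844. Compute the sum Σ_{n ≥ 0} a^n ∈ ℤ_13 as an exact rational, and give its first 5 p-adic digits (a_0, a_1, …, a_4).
Σ a^n = 1/(1 − a) = -1/12843;  first 5 digits = (1, 0, 11, 5, 4)

v_13(a) = 2 ≥ 1, so the series converges in ℤ_13 to 1/(1 − a) = 1/(1 − 12844) = -1/12843. Expand this rational in ℤ_13: compute digits iteratively via d_i = x_i mod 13, x_{i+1} = (x_i − d_i)/13. The first 5 digits are (1, 0, 11, 5, 4).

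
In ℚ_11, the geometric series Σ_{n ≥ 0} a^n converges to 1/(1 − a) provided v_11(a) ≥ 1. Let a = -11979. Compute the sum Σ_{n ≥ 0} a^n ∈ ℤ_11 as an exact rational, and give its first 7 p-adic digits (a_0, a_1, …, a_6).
Σ a^n = 1/(1 − a) = 1/11980;  first 7 digits = (1, 0, 0, 2, 10, 10, 3)

v_11(a) = 3 ≥ 1, so the series converges in ℤ_11 to 1/(1 − a) = 1/(1 − (-11979)) = 1/11980. Expand this rational in ℤ_11: compute digits iteratively via d_i = x_i mod 11, x_{i+1} = (x_i − d_i)/11. The first 7 digits are (1, 0, 0, 2, 10, 10, 3).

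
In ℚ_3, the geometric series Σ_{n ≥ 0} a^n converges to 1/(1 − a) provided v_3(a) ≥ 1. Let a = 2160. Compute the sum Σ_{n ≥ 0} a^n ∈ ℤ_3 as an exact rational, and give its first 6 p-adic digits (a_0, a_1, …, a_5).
Σ a^n = 1/(1 − a) = -1/2159;  first 6 digits = (1, 0, 0, 2, 2, 2)

v_3(a) = 3 ≥ 1, so the series converges in ℤ_3 to 1/(1 − a) = 1/(1 − 2160) = -1/2159. Expand this rational in ℤ_3: compute digits iteratively via d_i = x_i mod 3, x_{i+1} = (x_i − d_i)/3. The first 6 digits are (1, 0, 0, 2, 2, 2).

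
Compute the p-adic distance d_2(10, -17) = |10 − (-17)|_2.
d_2(10, -17) = 1

Step 1 — x − y = 10 − (-17) = 27. Step 2 — v_2(27) = 0 (factor: 27 = (2^0 · 27); the sign does not affect v_p). Step 3 — |x − y|_2 = 2^{0} = 1.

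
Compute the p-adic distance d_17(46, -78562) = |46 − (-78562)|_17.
d_17(46, -78562) = 1/4913

Step 1 — x − y = 46 − (-78562) = 78608. Step 2 — v_17(78608) = 3 (factor: 78608 = (17^3 · 16); the sign does not affect v_p). Step 3 — |x − y|_17 = 17^{-3} = 1/4913.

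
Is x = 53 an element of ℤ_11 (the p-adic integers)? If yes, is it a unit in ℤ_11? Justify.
x ∈ ℤ_11^× (unit); v_11(x) = 0

ℤ_11 = {x ∈ ℚ_11 : v_11(x) ≥ 0} and ℤ_11^× = {x ∈ ℤ_11 : v_11(x) = 0}. Here v_11(53) = v_11(num) − v_11(den) = 0; compare against these criteria.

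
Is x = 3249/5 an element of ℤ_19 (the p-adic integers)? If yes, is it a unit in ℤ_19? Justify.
x ∈ ℤ_19 but not a unit; v_19(x) = 2 > 0

ℤ_19 = {x ∈ ℚ_19 : v_19(x) ≥ 0} and ℤ_19^× = {x ∈ ℤ_19 : v_19(x) = 0}. Here v_19(3249/5) = v_19(num) − v_19(den) = 2; compare against these criteria.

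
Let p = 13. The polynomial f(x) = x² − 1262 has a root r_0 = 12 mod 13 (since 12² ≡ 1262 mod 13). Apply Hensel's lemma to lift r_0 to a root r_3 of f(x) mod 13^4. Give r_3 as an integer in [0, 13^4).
r_3 = 22099 (mod 28561)

Hensel's recurrence: r_{i+1} = r_i − f(r_i)·(f′(r_i))^{-1} mod 13^{i+2}, with f′(x) = 2x. Iterate:
  r_0 = 12 (mod 13)
  r_1 = 129 (mod 169)
  r_2 = 129 (mod 2197)
  r_3 = 22099 (mod 28561)
Final: r_3 = 22099, and one checks f(r_3) ≡ 0 mod 13^4.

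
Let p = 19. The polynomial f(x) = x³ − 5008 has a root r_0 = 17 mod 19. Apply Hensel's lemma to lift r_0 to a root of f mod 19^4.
r_3 = 67201 (mod 130321)

Hensel: r_{i+1} = r_i − f(r_i)/f′(r_i) mod 19^{i+2}, where f′(x) = 3x². Iterate:
  r_0 = 17 (mod 19)
  r_1 = 55 (mod 361)
  r_2 = 5470 (mod 6859)
  r_3 = 67201 (mod 130321)
Final: r = 67201 with f(r) ≡ 0 mod 19^4.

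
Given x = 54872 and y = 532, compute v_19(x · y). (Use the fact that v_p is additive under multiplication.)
v_19(29191904) = 4

v_p(x) = 3 (factor: 54872 = 19^3 · 8); v_p(y) = 1 (factor: 532 = 19^1 · 28). Additivity: v_p(xy) = v_p(x) + v_p(y) = 3 + 1 = 4. (Direct check: xy = 29191904 = 19^4 · (224).)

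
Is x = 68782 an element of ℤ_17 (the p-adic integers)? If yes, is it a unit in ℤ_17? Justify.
x ∈ ℤ_17 but not a unit; v_17(x) = 3 > 0

ℤ_17 = {x ∈ ℚ_17 : v_17(x) ≥ 0} and ℤ_17^× = {x ∈ ℤ_17 : v_17(x) = 0}. Here v_17(68782) = v_17(num) − v_17(den) = 3; compare against these criteria.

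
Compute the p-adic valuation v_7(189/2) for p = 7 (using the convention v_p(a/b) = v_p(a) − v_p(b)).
v_7(189/2) = 1

Factor powers of 7 from the numerator and denominator of the reduced fraction: 189 = 7^1 · 27 and 2 = 7^0 · 2. Apply v_p(a/b) = v_p(a) − v_p(b): v_7(189/2) = 1 − 0 = 1.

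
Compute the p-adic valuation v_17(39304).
v_17(39304) = 3

v_17(n) is the largest exponent k such that 17^k divides n. Factor out: 39304 = 17^3 · 8. (Sign doesn't affect v_p.) So v_17(39304) = 3.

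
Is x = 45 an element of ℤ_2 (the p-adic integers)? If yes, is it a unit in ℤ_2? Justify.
x ∈ ℤ_2^× (unit); v_2(x) = 0

ℤ_2 = {x ∈ ℚ_2 : v_2(x) ≥ 0} and ℤ_2^× = {x ∈ ℤ_2 : v_2(x) = 0}. Here v_2(45) = v_2(num) − v_2(den) = 0; compare against these criteria.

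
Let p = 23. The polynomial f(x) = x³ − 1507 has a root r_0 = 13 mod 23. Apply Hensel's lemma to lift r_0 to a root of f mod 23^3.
r_2 = 6729 (mod 12167)

Hensel: r_{i+1} = r_i − f(r_i)/f′(r_i) mod 23^{i+2}, where f′(x) = 3x². Iterate:
  r_0 = 13 (mod 23)
  r_1 = 381 (mod 529)
  r_2 = 6729 (mod 12167)
Final: r = 6729 with f(r) ≡ 0 mod 23^3.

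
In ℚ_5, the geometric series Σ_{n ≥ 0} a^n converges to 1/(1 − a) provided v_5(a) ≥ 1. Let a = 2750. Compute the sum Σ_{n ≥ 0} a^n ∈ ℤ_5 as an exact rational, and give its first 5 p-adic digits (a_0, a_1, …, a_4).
Σ a^n = 1/(1 − a) = -1/2749;  first 5 digits = (1, 0, 0, 2, 4)

v_5(a) = 3 ≥ 1, so the series converges in ℤ_5 to 1/(1 − a) = 1/(1 − 2750) = -1/2749. Expand this rational in ℤ_5: compute digits iteratively via d_i = x_i mod 5, x_{i+1} = (x_i − d_i)/5. The first 5 digits are (1, 0, 0, 2, 4).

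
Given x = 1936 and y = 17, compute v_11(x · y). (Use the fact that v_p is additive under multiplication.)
v_11(32912) = 2

v_p(x) = 2 (factor: 1936 = 11^2 · 16); v_p(y) = 0 (factor: 17 = 11^0 · 17). Additivity: v_p(xy) = v_p(x) + v_p(y) = 2 + 0 = 2. (Direct check: xy = 32912 = 11^2 · (272).)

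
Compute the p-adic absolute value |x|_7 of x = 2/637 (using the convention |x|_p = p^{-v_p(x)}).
|2/637|_7 = 49

Step 1 — compute v_7(x) by factoring powers of 7 out of the numerator and denominator: v_7(2/637) = -2. Step 2 — apply |x|_p = p^{-v_p(x)} = 7^{2} = 49.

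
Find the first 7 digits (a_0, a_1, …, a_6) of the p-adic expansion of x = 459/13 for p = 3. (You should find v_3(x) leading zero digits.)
(a_0, …, a_6) = (0, 0, 0, 2, 0, 2, 0)

v_3(459/13) = 3, so a_0 = ... = a_2 = 0. Factor out: x = 3^3 · u with u = 17/13 a unit in ℤ_3. Expand u iteratively via a_{v+i} = u_i mod 3, u_{i+1} = (u_i − a_{v+i})/3:
  u_0 = 17/13;  a_3 = 2;  u_1 = (u_0 − 2)/3 = -3/13
  u_1 = -3/13;  a_4 = 0;  u_2 = (u_1 − 0)/3 = -1/13
  u_2 = -1/13;  a_5 = 2;  u_3 = (u_2 − 2)/3 = -9/13
  u_3 = -9/13;  a_6 = 0;  u_4 = (u_3 − 0)/3 = -3/13
Digits: (0, 0, 0, 2, 0, 2, 0).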